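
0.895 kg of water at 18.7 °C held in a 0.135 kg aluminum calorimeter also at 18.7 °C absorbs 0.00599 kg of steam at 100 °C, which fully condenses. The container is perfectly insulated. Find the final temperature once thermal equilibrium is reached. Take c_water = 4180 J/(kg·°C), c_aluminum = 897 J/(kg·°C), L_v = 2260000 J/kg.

T_f ≈ 22.7 °C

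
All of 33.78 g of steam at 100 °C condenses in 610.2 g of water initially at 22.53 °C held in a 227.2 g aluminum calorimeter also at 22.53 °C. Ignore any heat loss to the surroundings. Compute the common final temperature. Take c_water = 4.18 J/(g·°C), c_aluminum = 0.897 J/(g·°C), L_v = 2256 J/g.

T_f ≈ 52.6 °C

Let T be the final temperature. ΣQ_i = 0:
condense steam: −33.78·2256 = −76208; condensed water 100 °C→T: 141.2(T − 100); original water: 2550.6(T − 22.53); cup: 203.8(T − 22.53)
2895.6 T = 76208 + 14120 + 62057 = 152385
T ≈ 52.63 °C — below 100 °C, confirming all the steam condensed.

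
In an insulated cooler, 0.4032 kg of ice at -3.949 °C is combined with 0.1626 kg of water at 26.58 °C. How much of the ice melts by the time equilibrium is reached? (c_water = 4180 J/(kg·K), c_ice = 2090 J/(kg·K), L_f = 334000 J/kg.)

m_melted ≈ 0.0441 kg

Heat available from the water dropping to 0 °C: 0.1626×4180×26.58 = 18066 J.
Warming the ice to 0 °C takes 0.4032×2090×3.949 = 3327.8 J, leaving 14738 J for melting.
Melting all 0.4032 kg of ice would need 0.4032×334000 = 134669 J.
Since 14738 < 134669 J, not all the ice melts; equilibrium is at 0 °C.
m_melt = 14738 / L_f = 0.04413 kg.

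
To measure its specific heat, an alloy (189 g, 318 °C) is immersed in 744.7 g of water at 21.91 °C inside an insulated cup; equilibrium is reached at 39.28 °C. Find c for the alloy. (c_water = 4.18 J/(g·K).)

Heat lost by the alloy = heat gained by the water:
189·c·(318 − 39.28) = 744.7·4.18·(39.28 − 21.91)
52678 c = 54070  ⇒  c ≈ 1.026 J/(g·K)

c ≈ 1.03 J/(g·K)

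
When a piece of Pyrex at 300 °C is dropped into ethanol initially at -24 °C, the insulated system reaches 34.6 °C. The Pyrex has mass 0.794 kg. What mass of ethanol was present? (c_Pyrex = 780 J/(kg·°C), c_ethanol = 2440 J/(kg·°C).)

m ≈ 1.15 kg

|Q_Pyrex| = |Q_ethanol|:
0.794×780×(300 − 34.6) = m×2440×(34.6 − (-24))
142984 m = 164368  ⇒  m ≈ 1.15 kg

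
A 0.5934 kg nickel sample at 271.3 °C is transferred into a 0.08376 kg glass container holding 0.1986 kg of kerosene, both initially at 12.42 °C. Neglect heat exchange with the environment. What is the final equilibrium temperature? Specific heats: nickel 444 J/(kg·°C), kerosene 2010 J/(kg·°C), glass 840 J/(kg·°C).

T_f ≈ 105.5 °C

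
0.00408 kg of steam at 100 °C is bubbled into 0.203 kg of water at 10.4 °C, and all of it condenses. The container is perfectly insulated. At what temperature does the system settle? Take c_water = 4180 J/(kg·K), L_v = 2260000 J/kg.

T_f ≈ 22.8 °C

Taking heat into each body as positive, Σ m c ΔT = 0:
latent heat released on condensation: 0.00408·2260000 = 9220.8; condensate cools 100→T: 0.00408·4180·(T − 100) = 17.05(T − 100); water warms: 0.203·4180·(T − 10.4) = 848.54(T − 10.4)
865.59 T = 9220.8 + 1705.4 + 8824.8 = 19751
T ≈ 22.82 °C — below 100 °C, confirming all the steam condensed.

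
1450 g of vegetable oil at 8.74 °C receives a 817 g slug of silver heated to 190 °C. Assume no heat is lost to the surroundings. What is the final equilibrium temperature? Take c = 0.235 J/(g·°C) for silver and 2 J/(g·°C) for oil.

Heat lost by the silver equals heat gained by the oil:
817×0.235×(190 − T) = 1450×2×(T − 8.74)
191.99(190 − T) = 2900(T − 8.74)
3092 T = 61825  ⇒  T ≈ 20.00 °C

T_f ≈ 20.0 °C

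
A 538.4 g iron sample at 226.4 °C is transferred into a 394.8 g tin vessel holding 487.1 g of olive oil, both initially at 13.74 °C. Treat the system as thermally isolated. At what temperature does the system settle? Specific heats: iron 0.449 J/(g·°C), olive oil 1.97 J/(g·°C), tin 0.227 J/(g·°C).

T_f ≈ 53.6 °C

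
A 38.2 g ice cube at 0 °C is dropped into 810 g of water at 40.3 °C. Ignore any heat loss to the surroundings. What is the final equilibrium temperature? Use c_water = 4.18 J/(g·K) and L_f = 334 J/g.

T_f ≈ 34.9 °C

Heat gained plus heat lost sum to zero:
melt ice: 38.2×334 = 12759
  meltwater 0→T: 38.2×4.18×T = 159.68 T
  water cools: 810×4.18×(T − 40.3) = 3385.8(T − 40.3)
3545.5 T = 136448 − 12759 = 123689
T ≈ 34.89 °C (positive, so assuming full melt was valid).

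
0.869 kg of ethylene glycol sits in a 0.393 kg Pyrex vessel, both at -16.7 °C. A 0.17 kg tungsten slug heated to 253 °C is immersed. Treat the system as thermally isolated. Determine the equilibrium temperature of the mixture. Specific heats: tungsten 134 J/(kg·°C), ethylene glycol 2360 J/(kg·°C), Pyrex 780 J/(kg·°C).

T_f ≈ -14.1 °C

Setting the total heat transfer to zero:
0.17×134×(T − 253) + 0.869×2360×(T − (-16.7)) + 0.393×780×(T − (-16.7)) = 0
2380.2 T = -33605
T = -33605/2380.2 ≈ -14.12 °C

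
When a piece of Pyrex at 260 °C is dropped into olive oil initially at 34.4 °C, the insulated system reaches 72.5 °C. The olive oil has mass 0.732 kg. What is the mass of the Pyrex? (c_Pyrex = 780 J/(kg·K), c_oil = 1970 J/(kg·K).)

m ≈ 0.376 kg

Heat gained plus heat lost sum to zero:
m×780×(72.5 − 260) + 0.732×1970×(72.5 − 34.4) = 0
-146250 m = -54942
m = -54942/-146250 ≈ 0.3757 kg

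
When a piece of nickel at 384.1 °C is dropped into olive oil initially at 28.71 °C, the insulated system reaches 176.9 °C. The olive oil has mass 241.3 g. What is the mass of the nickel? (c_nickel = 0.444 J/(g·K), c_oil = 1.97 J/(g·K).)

Heat lost by the nickel = heat gained by the oil:
m·0.444·(384.1 − 176.9) = 241.3·1.97·(176.9 − 28.71)
92 m = 70444  ⇒  m ≈ 765.7 g

m ≈ 766 g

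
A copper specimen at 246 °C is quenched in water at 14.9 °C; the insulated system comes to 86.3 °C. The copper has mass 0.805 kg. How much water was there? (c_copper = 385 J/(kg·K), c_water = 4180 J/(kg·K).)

m ≈ 0.166 kg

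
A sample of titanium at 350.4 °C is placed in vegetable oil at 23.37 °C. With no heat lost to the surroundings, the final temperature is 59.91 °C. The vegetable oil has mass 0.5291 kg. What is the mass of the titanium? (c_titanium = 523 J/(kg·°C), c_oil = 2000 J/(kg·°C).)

Heat lost by the titanium = heat gained by the oil:
m·523·(350.4 − 59.91) = 0.5291·2000·(59.91 − 23.37)
151926 m = 38667  ⇒  m ≈ 0.2545 kg

m ≈ 0.255 kg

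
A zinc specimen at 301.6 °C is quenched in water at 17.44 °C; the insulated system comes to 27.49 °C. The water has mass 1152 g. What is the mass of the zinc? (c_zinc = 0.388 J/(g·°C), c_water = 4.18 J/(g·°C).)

Heat lost by the zinc = heat gained by the water:
m·0.388·(301.6 − 27.49) = 1152·4.18·(27.49 − 17.44)
106.35 m = 48394  ⇒  m ≈ 455 g

m ≈ 455 g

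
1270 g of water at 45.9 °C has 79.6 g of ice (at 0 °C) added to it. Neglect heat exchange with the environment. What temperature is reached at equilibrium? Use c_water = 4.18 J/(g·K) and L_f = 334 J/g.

Taking heat into each body as positive, Σ m c ΔT = 0:
fusion: m_ice L_f = 79.6·334 = 26586; meltwater 0→T: 79.6·4.18·T = 332.73 T; water: 5308.6(T − 45.9)
5641.3 T = 243665 − 26586 = 217078
T ≈ 38.48 °C. Since T > 0 °C, the all-ice-melts assumption holds.

T_f ≈ 38.5 °C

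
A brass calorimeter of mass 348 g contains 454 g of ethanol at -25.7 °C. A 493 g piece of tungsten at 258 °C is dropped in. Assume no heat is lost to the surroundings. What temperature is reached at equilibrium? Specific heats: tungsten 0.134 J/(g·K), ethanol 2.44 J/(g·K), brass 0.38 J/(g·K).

T_f is the heat-capacity-weighted average of the initial temperatures:
T_f = (66.06·258 + 1107.8·(-25.7) + 132.24·(-25.7)) / (66.06 + 1107.8 + 132.24)
    = -14824 / 1306.1 ≈ -11.35 °C

T_f ≈ -11.4 °C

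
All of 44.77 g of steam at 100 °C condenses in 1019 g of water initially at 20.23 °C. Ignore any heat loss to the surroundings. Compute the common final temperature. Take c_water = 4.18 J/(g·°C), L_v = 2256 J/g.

Let T be the final temperature. ΣQ_i = 0:
condense steam: −44.77×2256 = −101001
  condensed water 100 °C→T: 187.14(T − 100)
  original water: 4259.4(T − 20.23)
4446.6 T = 101001 + 18714 + 86168 = 205883
T ≈ 46.30 °C, under the boiling point, so the assumption holds.

T_f ≈ 46.3 °C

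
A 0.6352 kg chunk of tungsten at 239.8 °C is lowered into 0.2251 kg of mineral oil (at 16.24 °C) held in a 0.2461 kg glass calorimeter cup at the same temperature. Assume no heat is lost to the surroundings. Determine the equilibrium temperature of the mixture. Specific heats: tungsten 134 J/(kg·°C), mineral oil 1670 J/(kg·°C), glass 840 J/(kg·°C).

Heat gained plus heat lost sum to zero:
0.6352*134*(T − 239.8) + 0.2251*1670*(T − 16.24) + 0.2461*840*(T − 16.24) = 0
(85.12 + 375.92 + 206.72) T = 85.12*239.8 + 375.92*16.24 + 206.72*16.24
T = 29873 / 667.76 = 44.7 °C

T_f ≈ 44.7 °C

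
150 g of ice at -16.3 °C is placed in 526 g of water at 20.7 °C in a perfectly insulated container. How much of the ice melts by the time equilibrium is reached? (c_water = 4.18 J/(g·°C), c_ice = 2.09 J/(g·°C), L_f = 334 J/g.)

Water can give up m c ΔT = 526×4.18×20.7 = 45513 J before reaching 0 °C.
Of that, 150×2.09×16.3 = 5110.1 J goes to bring the ice to 0 °C, leaving 40403 J.
To melt every bit of ice: 150×334 = 50100 J.
That's not enough to melt it all — equilibrium is at 0 °C with ice remaining.
Mass melted = 40403/334 ≈ 121 g.

m_melted ≈ 121 g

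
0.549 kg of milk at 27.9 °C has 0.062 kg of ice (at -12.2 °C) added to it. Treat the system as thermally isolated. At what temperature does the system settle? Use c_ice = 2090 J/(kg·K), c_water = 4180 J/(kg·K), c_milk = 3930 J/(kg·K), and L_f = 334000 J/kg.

T_f ≈ 15.7 °C

Energy balance with sensible and latent terms:
warm ice to 0 °C: 0.062·2090·(0 − (-12.2)) = 1580.9; melt ice: 0.062·334000 = 20708; meltwater 0→T: 0.062·4180·T = 259.16 T; milk: 2157.6(T − 27.9)
2416.7 T = 60196 − 22289 = 37907
T ≈ 15.69 °C. Since T > 0 °C, the all-ice-melts assumption holds.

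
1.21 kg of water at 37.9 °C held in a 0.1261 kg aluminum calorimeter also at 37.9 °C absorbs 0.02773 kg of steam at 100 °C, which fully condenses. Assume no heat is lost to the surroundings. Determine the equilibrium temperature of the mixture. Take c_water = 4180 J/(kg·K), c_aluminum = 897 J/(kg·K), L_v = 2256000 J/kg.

Setting the total heat transfer to zero:
latent heat released on condensation: 0.02773·2256000 = 62559; condensate cools 100→T: 0.02773·4180·(T − 100) = 115.91(T − 100); original water: 5057.8(T − 37.9); cup: 113.11(T − 37.9)
5286.8 T = 62559 + 11591 + 195978 = 270128
T ≈ 51.09 °C — below 100 °C, confirming all the steam condensed.

T_f ≈ 51.1 °C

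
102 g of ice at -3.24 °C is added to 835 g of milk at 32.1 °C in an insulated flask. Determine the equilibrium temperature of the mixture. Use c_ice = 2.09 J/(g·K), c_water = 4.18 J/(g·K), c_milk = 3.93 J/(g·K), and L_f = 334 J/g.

T_f ≈ 19.0 °C

Energy conservation, ΣQ = 0:
ice -3.24→0 °C: 102×2.09×3.24 = 690.7
  melt ice: 102×334 = 34068
  warm the meltwater: 426.36 T
  milk cools: 835×3.93×(T − 32.1) = 3281.6(T − 32.1)
3707.9 T = 105338 − 34759 = 70579
T ≈ 19.03 °C. Since T > 0 °C, the all-ice-melts assumption holds.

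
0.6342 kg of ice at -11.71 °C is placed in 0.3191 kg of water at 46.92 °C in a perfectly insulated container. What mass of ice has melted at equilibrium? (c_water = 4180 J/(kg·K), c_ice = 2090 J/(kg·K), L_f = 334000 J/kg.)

m_melted ≈ 0.141 kg

Cooling the water to 0 °C releases 0.3191·4180·46.92 = 62584 J.
Of that, 0.6342·2090·11.71 = 15521 J goes to bring the ice to 0 °C, leaving 47062 J.
Fully melting the ice requires m_ice L_f = 0.6342·334000 = 211823 J.
Since 47062 < 211823 J, not all the ice melts; equilibrium is at 0 °C.
m_melt = 47062 / L_f = 0.1409 kg.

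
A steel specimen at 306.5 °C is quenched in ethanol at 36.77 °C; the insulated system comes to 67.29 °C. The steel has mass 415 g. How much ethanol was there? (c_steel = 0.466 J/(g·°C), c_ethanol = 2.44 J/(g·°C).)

Conservation of energy gives ΣQ = 0:
415×0.466×(67.29 − 306.5) + m×2.44×(67.29 − 36.77) = 0
74.47 m = 46261
m = 46261/74.47 ≈ 621.2 g

m ≈ 621 g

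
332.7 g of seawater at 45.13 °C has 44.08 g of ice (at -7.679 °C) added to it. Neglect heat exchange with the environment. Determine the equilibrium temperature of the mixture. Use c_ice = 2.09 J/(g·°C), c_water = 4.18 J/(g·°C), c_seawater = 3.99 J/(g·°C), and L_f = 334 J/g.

T_f ≈ 29.4 °C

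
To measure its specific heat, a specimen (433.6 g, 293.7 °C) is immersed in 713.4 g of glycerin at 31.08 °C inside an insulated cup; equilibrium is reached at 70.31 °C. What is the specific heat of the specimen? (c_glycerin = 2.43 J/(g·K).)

c ≈ 0.702 J/(g·K)

Heat lost by the specimen = heat gained by the glycerin:
433.6×c×(293.7 − 70.31) = 713.4×2.43×(70.31 − 31.08)
96862 c = 68008  ⇒  c ≈ 0.7021 J/(g·K)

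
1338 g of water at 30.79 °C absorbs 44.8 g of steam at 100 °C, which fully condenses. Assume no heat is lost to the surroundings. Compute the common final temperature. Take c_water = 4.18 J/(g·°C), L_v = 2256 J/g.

T_f ≈ 50.5 °C

Sum of m c ΔT and latent-heat terms is zero:
latent heat released on condensation: 44.8×2256 = 101069; condensate cools 100→T: 44.8×4.18×(T − 100) = 187.26(T − 100); original water: 5592.8(T − 30.79)
5780.1 T = 101069 + 18726 + 172204 = 291999
T ≈ 50.52 °C — below 100 °C, confirming all the steam condensed.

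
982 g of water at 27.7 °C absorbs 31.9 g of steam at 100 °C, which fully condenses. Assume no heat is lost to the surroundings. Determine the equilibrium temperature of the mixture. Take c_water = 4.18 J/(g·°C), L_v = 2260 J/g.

T_f ≈ 47.0 °C

Let T be the final temperature. ΣQ_i = 0:
latent heat released on condensation: 31.9·2260 = 72094
  condensed water 100 °C→T: 133.34(T − 100)
  original water: 4104.8(T − 27.7)
4238.1 T = 72094 + 13334 + 113702 = 199130
T ≈ 46.99 °C (< 100 °C, so full condensation is consistent).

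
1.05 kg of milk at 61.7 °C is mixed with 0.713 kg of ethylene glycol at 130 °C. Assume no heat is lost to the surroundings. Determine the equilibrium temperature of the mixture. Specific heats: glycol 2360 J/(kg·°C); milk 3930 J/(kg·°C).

T_f ≈ 81.5 °C

|Q_glycol| = |Q_milk|:
0.713*2360*(130 − T) = 1.05*3930*(T − 61.7)
1682.7(130 − T) = 4126.5(T − 61.7)
5809.2 T = 473353  ⇒  T ≈ 81.48 °C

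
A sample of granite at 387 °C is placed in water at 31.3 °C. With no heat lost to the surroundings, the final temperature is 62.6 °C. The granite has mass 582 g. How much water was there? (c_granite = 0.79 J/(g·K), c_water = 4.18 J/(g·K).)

Net heat exchanged in the isolated system is zero:
582×0.79×(62.6 − 387) + m×4.18×(62.6 − 31.3) = 0
130.83 m = 149153
m = 149153/130.83 ≈ 1140 g

m ≈ 1140 g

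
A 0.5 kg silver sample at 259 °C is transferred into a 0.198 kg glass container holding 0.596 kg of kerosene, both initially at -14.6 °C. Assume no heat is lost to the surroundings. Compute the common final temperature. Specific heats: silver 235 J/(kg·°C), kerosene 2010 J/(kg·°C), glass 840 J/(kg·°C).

T_f ≈ 7.1 °C

Taking heat into each body as positive, Σ m c ΔT = 0:
0.5*235*(T − 259) + 0.596*2010*(T − (-14.6)) + 0.198*840*(T − (-14.6)) = 0
117.5(T − 259) + 1198(T − (-14.6)) + 166.32(T − (-14.6)) = 0
(117.5 + 1198 + 166.32) T = 117.5*259 + 1198*(-14.6) + 166.32*(-14.6)
T = 10514/1481.8 ≈ 7.10 °C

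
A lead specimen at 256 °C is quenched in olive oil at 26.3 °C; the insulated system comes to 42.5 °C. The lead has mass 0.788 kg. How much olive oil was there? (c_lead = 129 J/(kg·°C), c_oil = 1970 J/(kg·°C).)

|Q_lead| = |Q_oil|:
0.788·129·(256 − 42.5) = m·1970·(42.5 − 26.3)
31914 m = 21703  ⇒  m ≈ 0.68 kg

m ≈ 0.68 kg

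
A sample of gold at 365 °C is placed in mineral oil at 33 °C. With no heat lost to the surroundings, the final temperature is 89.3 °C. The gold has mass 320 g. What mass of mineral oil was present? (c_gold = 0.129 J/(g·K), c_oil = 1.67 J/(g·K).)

m ≈ 121 g

Setting the total heat transfer to zero:
320·0.129·(89.3 − 365) + m·1.67·(89.3 − 33) = 0
94.02 m = 11381
m = 11381/94.02 ≈ 121 g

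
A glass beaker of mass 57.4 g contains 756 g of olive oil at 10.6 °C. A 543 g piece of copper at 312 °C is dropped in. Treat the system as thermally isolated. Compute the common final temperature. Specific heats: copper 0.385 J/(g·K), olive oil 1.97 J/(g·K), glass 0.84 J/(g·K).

T_f is the heat-capacity-weighted average of the initial temperatures:
T_f = (209.06*312 + 1489.3*10.6 + 48.22*10.6) / (209.06 + 1489.3 + 48.22)
    = 81523 / 1746.6 ≈ 46.68 °C

T_f ≈ 46.7 °C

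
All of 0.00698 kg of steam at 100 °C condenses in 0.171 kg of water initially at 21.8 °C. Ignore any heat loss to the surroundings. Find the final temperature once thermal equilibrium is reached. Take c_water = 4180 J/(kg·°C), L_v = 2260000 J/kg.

Energy conservation, ΣQ = 0:
steam→water at 100 °C releases m L_v = 0.00698×2260000 = 15775; condensed water 100 °C→T: 29.18(T − 100); water warms: 0.171×4180×(T − 21.8) = 714.78(T − 21.8)
743.96 T = 15775 + 2917.6 + 15582 = 34275
T ≈ 46.07 °C — below 100 °C, confirming all the steam condensed.

T_f ≈ 46.1 °C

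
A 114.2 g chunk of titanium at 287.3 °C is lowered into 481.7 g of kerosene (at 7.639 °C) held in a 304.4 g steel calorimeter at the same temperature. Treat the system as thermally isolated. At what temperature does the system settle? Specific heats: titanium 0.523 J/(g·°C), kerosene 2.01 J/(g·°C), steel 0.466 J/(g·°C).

With ΣQ=0 the equilibrium temperature is the m·c-weighted mean:
T_f = (59.73×287.3 + 968.22×7.639 + 141.85×7.639) / (59.73 + 968.22 + 141.85)
    = 25639 / 1169.8 ≈ 21.92 °C

T_f ≈ 21.9 °C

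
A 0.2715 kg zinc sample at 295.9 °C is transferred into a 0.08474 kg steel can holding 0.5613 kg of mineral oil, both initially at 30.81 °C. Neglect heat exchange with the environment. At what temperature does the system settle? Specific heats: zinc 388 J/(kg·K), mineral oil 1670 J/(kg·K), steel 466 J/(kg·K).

T_f ≈ 56.6 °C

T_f is the heat-capacity-weighted average of the initial temperatures:
T_f = (105.34*295.9 + 937.37*30.81 + 39.49*30.81) / (105.34 + 937.37 + 39.49)
    = 61268 / 1082.2 ≈ 56.61 °C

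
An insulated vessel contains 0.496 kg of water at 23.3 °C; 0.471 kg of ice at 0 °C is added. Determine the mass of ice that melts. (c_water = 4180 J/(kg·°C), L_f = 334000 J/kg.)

Cooling the water to 0 °C releases 0.496·4180·23.3 = 48307 J.
Fully melting the ice requires m_ice L_f = 0.471·334000 = 157314 J.
Since 48307 < 157314 J, not all the ice melts; equilibrium is at 0 °C.
m_melted·334000 = 48307  ⇒  m_melted ≈ 0.1446 kg.

m_melted ≈ 0.145 kg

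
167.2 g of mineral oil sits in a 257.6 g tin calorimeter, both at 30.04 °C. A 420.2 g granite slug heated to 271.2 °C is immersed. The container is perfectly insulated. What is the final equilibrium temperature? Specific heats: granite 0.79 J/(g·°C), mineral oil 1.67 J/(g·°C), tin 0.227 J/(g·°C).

T_f ≈ 149.6 °C

T_f is the heat-capacity-weighted average of the initial temperatures:
T_f = (331.96×271.2 + 279.22×30.04 + 58.48×30.04) / (331.96 + 279.22 + 58.48)
    = 100171 / 669.66 ≈ 149.59 °C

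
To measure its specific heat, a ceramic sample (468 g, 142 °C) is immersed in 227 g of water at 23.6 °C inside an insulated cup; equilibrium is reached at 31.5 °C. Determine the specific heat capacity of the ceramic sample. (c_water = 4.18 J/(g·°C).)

Heat lost by the ceramic sample = heat gained by the water:
468×c×(142 − 31.5) = 227×4.18×(31.5 − 23.6)
51714 c = 7496  ⇒  c ≈ 0.145 J/(g·°C)

c ≈ 0.145 J/(g·°C)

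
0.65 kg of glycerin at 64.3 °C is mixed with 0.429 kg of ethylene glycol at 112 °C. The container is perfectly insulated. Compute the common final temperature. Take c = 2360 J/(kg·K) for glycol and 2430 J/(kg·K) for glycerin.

|Q_glycol| = |Q_glycerin|:
0.429×2360×(112 − T) = 0.65×2430×(T − 64.3)
1012.4(112 − T) = 1579.5(T − 64.3)
2591.9 T = 214955  ⇒  T ≈ 82.93 °C

T_f ≈ 82.9 °C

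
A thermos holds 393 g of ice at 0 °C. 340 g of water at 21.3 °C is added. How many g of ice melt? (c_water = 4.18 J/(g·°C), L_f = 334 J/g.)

m_melted ≈ 90.6 g

Cooling the water to 0 °C releases 340×4.18×21.3 = 30272 J.
Fully melting the ice requires m_ice L_f = 393×334 = 131262 J.
Since 30272 < 131262 J, not all the ice melts; equilibrium is at 0 °C.
Mass melted = 30272/334 ≈ 90.63 g.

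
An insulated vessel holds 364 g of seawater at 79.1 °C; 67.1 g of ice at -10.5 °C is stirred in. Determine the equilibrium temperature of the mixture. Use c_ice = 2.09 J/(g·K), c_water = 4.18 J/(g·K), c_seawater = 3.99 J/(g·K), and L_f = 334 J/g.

T_f ≈ 52.5 °C

Sum of m c ΔT and latent-heat terms is zero:
ice -10.5→0 °C: 67.1·2.09·10.5 = 1472.5
  melt ice: 67.1·334 = 22411
  warm the meltwater: 280.48 T
  seawater cools: 364·3.99·(T − 79.1) = 1452.4(T − 79.1)
1732.8 T = 114882 − 23884 = 90998
T ≈ 52.51 °C — above 0 °C, consistent with complete melting.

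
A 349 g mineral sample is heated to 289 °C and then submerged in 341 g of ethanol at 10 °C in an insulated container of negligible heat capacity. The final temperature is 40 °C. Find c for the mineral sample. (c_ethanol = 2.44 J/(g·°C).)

Net heat exchanged in the isolated system is zero:
349×c×(40 − 289) + 341×2.44×(40 − 10) = 0
-86901 c = -24961
c = -24961/-86901 ≈ 0.2872 J/(g·°C)

c ≈ 0.287 J/(g·°C)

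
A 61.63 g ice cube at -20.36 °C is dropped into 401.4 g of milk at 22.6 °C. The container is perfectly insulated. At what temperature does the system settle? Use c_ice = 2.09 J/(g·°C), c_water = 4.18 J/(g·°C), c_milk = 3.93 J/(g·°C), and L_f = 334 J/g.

T_f ≈ 6.8 °C

Heat gained plus heat lost sum to zero:
ice -20.36→0 °C: 61.63·2.09·20.36 = 2622.5; fusion: m_ice L_f = 61.63·334 = 20584; meltwater 0→T: 61.63·4.18·T = 257.61 T; milk cools: 401.4·3.93·(T − 22.6) = 1577.5(T − 22.6)
1835.1 T = 35652 − 23207 = 12445
T ≈ 6.78 °C — above 0 °C, consistent with complete melting.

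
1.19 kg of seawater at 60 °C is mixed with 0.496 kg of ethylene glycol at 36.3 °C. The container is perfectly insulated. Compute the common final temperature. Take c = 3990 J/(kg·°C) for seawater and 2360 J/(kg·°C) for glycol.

T_f ≈ 55.3 °C

With ΣQ=0 the equilibrium temperature is the m·c-weighted mean:
T_f = (4748.1*60 + 1170.6*36.3) / (4748.1 + 1170.6)
    = 327377 / 5918.7 ≈ 55.31 °C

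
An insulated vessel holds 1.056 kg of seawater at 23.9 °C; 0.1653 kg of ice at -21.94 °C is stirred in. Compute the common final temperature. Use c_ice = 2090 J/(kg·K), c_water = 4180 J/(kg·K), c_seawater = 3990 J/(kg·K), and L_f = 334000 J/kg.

Energy conservation, ΣQ = 0:
warm ice to 0 °C: 0.1653·2090·(0 − (-21.94)) = 7579.8; fusion: m_ice L_f = 0.1653·334000 = 55210; meltwater 0→T: 0.1653·4180·T = 690.95 T; seawater: 4213.4(T − 23.9)
4904.4 T = 100701 − 62790 = 37911
T ≈ 7.73 °C (positive, so assuming full melt was valid).

T_f ≈ 7.7 °C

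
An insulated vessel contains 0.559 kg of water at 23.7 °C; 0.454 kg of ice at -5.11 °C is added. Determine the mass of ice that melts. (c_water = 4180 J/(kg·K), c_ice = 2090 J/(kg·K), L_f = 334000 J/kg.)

m_melted ≈ 0.151 kg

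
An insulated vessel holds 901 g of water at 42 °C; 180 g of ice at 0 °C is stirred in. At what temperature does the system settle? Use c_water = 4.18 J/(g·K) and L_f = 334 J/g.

Heat gained plus heat lost sum to zero:
fusion: m_ice L_f = 180·334 = 60120
  meltwater 0→T: 180·4.18·T = 752.4 T
  water cools: 901·4.18·(T − 42) = 3766.2(T − 42)
4518.6 T = 158180 − 60120 = 98060
T ≈ 21.70 °C — above 0 °C, consistent with complete melting.

T_f ≈ 21.7 °C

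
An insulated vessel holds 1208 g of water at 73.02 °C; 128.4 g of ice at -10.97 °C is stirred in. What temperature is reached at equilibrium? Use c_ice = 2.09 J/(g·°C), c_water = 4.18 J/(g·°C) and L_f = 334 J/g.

T_f ≈ 57.8 °C

Energy conservation, ΣQ = 0:
ice -10.97→0 °C: 128.4×2.09×10.97 = 2943.9; melt ice: 128.4×334 = 42886; warm the meltwater: 536.71 T; water cools: 1208×4.18×(T − 73.02) = 5049.4(T − 73.02)
5586.2 T = 368710 − 45829 = 322881
T ≈ 57.80 °C — above 0 °C, consistent with complete melting.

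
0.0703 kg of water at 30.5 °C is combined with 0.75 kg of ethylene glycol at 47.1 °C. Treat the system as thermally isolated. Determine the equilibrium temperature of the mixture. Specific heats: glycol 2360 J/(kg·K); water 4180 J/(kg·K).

T_f ≈ 44.7 °C

|Q_glycol| = |Q_water|:
0.75·2360·(47.1 − T) = 0.0703·4180·(T − 30.5)
1770(47.1 − T) = 293.85(T − 30.5)
2063.9 T = 92330  ⇒  T ≈ 44.74 °C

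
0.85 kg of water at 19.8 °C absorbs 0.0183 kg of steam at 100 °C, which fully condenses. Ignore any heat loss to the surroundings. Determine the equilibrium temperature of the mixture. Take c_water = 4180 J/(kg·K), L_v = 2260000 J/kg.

T_f ≈ 32.9 °C

Sum of m c ΔT and latent-heat terms is zero:
latent heat released on condensation: 0.0183·2260000 = 41358
  condensed water 100 °C→T: 76.49(T − 100)
  original water: 3553(T − 19.8)
3629.5 T = 41358 + 7649.4 + 70349 = 119357
T ≈ 32.89 °C, under the boiling point, so the assumption holds.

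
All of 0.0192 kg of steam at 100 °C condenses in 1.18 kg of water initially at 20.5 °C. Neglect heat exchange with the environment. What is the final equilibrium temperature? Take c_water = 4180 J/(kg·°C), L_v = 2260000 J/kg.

T_f ≈ 30.4 °C

Conservation of energy gives ΣQ = 0:
steam→water at 100 °C releases m L_v = 0.0192·2260000 = 43392
  condensed water 100 °C→T: 80.26(T − 100)
  original water: 4932.4(T − 20.5)
5012.7 T = 43392 + 8025.6 + 101114 = 152532
T ≈ 30.43 °C (< 100 °C, so full condensation is consistent).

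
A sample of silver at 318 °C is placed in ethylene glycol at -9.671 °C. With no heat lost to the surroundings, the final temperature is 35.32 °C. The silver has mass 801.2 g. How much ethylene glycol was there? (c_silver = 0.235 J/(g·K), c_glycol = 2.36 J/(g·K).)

Conservation of energy gives ΣQ = 0:
801.2×0.235×(35.32 − 318) + m×2.36×(35.32 − (-9.671)) = 0
106.18 m = 53224
m = 53224/106.18 ≈ 501.3 g

m ≈ 501 g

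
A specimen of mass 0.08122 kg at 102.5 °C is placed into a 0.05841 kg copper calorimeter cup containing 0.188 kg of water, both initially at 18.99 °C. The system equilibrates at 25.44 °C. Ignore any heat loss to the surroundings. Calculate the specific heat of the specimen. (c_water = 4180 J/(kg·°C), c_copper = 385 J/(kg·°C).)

c ≈ 833 J/(kg·°C)

Net heat exchanged in the isolated system is zero:
0.08122×c×(25.44 − 102.5) + 0.188×4180×(25.44 − 18.99) + 0.05841×385×(25.44 − 18.99) = 0
-6.259 c = -5213.7
c = -5213.7/-6.259 ≈ 833 J/(kg·°C)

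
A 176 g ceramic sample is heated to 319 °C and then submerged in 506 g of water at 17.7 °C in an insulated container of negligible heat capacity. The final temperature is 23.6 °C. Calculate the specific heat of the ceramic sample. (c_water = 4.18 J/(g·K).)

c ≈ 0.24 J/(g·K)

Let T be the final temperature. ΣQ_i = 0:
176×c×(23.6 − 319) + 506×4.18×(23.6 − 17.7) = 0
-51990 c = -12479
c = -12479/-51990 ≈ 0.24 J/(g·K)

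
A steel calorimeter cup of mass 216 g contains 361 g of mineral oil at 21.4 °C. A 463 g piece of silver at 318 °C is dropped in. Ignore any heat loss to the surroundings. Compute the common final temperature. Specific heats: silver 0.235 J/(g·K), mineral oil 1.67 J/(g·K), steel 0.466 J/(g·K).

Taking heat into each body as positive, Σ m c ΔT = 0:
463*0.235*(T − 318) + 361*1.67*(T − 21.4) + 216*0.466*(T − 21.4) = 0
812.33 T = 49655
T = 49655/812.33 ≈ 61.13 °C

T_f ≈ 61.1 °C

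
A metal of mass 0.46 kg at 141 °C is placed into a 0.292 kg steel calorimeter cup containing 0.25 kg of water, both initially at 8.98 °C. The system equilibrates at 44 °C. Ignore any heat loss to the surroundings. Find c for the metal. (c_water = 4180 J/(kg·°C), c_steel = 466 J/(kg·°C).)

Heat gained plus heat lost sum to zero:
0.46·c·(44 − 141) + 0.25·4180·(44 − 8.98) + 0.292·466·(44 − 8.98) = 0
-44.62 c = -41361
c = -41361/-44.62 ≈ 927 J/(kg·°C)

c ≈ 927 J/(kg·°C)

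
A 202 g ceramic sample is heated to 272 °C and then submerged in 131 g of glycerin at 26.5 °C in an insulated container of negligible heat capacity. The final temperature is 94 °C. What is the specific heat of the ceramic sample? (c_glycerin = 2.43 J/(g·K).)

c ≈ 0.598 J/(g·K)

Heat lost by the ceramic sample = heat gained by the glycerin:
202·c·(272 − 94) = 131·2.43·(94 − 26.5)
35956 c = 21487  ⇒  c ≈ 0.5976 J/(g·K)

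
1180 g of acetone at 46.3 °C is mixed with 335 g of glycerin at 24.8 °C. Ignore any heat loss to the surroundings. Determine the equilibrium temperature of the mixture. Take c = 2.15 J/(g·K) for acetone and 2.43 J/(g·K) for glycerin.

|Q_acetone| = |Q_glycerin|:
1180·2.15·(46.3 − T) = 335·2.43·(T − 24.8)
2537(46.3 − T) = 814.05(T − 24.8)
3351.1 T = 137652  ⇒  T ≈ 41.08 °C

T_f ≈ 41.1 °C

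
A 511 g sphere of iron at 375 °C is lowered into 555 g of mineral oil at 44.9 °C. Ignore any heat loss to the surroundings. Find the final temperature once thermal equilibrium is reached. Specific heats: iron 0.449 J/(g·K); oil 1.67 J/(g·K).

T_f ≈ 110.4 °C

|Q_iron| = |Q_oil|:
511*0.449*(375 − T) = 555*1.67*(T − 44.9)
229.44(375 − T) = 926.85(T − 44.9)
1156.3 T = 127655  ⇒  T ≈ 110.40 °C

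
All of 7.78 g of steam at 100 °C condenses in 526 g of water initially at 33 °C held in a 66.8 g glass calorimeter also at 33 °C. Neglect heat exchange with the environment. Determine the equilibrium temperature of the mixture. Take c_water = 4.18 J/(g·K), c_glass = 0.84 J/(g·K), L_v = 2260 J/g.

T_f ≈ 41.6 °C

Let T be the final temperature. ΣQ_i = 0:
steam→water at 100 °C releases m L_v = 7.78·2260 = 17583
  condensed water 100 °C→T: 32.52(T − 100)
  original water: 2198.7(T − 33)
  glass cup: 66.8·0.84·(T − 33) = 56.11(T − 33)
2287.3 T = 17583 + 3252 + 74408 = 95243
T ≈ 41.64 °C (< 100 °C, so full condensation is consistent).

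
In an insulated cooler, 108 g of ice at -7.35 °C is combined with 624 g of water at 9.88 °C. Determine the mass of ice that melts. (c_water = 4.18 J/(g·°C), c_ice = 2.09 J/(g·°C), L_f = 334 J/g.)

m_melted ≈ 72.2 g

Heat available from the water dropping to 0 °C: 624×4.18×9.88 = 25770 J.
Of that, 108×2.09×7.35 = 1659 J goes to bring the ice to 0 °C, leaving 24111 J.
To melt every bit of ice: 108×334 = 36072 J.
Since 24111 < 36072 J, not all the ice melts; equilibrium is at 0 °C.
m_melt = 24111 / L_f = 72.19 g.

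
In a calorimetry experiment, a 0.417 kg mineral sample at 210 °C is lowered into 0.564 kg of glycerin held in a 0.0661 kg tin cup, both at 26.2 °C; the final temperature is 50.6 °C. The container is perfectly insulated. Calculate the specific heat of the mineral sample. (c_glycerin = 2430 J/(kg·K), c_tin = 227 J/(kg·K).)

c ≈ 509 J/(kg·K)

Heat gained plus heat lost sum to zero:
0.417×c×(50.6 − 210) + 0.564×2430×(50.6 − 26.2) + 0.0661×227×(50.6 − 26.2) = 0
-66.47 c = -33807
c = -33807/-66.47 ≈ 508.6 J/(kg·K)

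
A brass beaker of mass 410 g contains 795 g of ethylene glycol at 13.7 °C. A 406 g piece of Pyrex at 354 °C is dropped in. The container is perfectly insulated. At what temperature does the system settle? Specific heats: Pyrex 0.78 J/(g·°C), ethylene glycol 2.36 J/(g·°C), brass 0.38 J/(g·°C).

T_f ≈ 59.6 °C

Taking heat into each body as positive, Σ m c ΔT = 0:
406×0.78×(T − 354) + 795×2.36×(T − 13.7) + 410×0.38×(T − 13.7) = 0
316.68(T − 354) + 1876.2(T − 13.7) + 155.8(T − 13.7) = 0
(316.68 + 1876.2 + 155.8) T = 316.68×354 + 1876.2×13.7 + 155.8×13.7
T = 139943 / 2348.7 = 59.6 °C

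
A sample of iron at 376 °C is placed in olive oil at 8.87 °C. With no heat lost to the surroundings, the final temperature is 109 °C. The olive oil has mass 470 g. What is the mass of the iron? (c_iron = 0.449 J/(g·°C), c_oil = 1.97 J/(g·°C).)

Heat lost by the iron = heat gained by the oil:
m·0.449·(376 − 109) = 470·1.97·(109 − 8.87)
119.88 m = 92710  ⇒  m ≈ 773.3 g

m ≈ 773 g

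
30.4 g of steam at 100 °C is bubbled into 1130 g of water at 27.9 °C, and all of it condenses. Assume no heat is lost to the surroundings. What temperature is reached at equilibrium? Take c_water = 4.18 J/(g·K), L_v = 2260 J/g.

T_f ≈ 44.0 °C

Heat gained plus heat lost sum to zero:
condense steam: −30.4×2260 = −68704
  condensate cools 100→T: 30.4×4.18×(T − 100) = 127.07(T − 100)
  water warms: 1130×4.18×(T − 27.9) = 4723.4(T − 27.9)
4850.5 T = 68704 + 12707 + 131783 = 213194
T ≈ 43.95 °C — below 100 °C, confirming all the steam condensed.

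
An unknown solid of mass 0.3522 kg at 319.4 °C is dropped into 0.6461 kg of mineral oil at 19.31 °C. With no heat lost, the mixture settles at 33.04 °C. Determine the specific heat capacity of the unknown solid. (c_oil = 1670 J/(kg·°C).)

m_s c (T_s − T_f) = m_oil c_oil (T_f − T_0):
0.3522×c×(319.4 − 33.04) = 0.6461×1670×(33.04 − 19.31)
100.86 c = 14814  ⇒  c ≈ 146.9 J/(kg·°C)

c ≈ 147 J/(kg·°C)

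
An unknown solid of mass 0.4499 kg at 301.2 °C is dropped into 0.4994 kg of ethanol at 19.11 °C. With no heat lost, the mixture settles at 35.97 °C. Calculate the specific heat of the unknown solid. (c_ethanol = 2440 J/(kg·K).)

c ≈ 172 J/(kg·K)

Heat gained plus heat lost sum to zero:
0.4499·c·(35.97 − 301.2) + 0.4994·2440·(35.97 − 19.11) = 0
-119.33 c = -20545
c = -20545/-119.33 ≈ 172.2 J/(kg·K)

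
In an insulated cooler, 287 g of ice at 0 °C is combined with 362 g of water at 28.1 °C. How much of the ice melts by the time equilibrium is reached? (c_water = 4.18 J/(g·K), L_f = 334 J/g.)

m_melted ≈ 127 g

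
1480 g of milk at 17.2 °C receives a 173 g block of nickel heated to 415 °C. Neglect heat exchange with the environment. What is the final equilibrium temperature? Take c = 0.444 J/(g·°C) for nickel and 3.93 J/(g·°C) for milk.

Heat lost by the nickel equals heat gained by the milk:
173·0.444·(415 − T) = 1480·3.93·(T − 17.2)
76.81(415 − T) = 5816.4(T − 17.2)
5893.2 T = 131919  ⇒  T ≈ 22.38 °C

T_f ≈ 22.4 °C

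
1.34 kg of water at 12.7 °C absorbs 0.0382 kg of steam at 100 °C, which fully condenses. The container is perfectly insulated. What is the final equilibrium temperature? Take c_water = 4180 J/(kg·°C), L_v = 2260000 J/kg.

Net heat exchanged in the isolated system is zero:
condense steam: −0.0382×2260000 = −86332
  condensed water 100 °C→T: 159.68(T − 100)
  original water: 5601.2(T − 12.7)
5760.9 T = 86332 + 15968 + 71135 = 173435
T ≈ 30.11 °C — below 100 °C, confirming all the steam condensed.

T_f ≈ 30.1 °C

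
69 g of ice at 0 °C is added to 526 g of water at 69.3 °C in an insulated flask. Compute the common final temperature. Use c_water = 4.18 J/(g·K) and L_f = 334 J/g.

T_f ≈ 52.0 °C

Energy balance with sensible and latent terms:
latent heat to melt: 69×334 = 23046; meltwater 0→T: 69×4.18×T = 288.42 T; water: 2198.7(T − 69.3)
2487.1 T = 152369 − 23046 = 129323
T ≈ 52.00 °C — above 0 °C, consistent with complete melting.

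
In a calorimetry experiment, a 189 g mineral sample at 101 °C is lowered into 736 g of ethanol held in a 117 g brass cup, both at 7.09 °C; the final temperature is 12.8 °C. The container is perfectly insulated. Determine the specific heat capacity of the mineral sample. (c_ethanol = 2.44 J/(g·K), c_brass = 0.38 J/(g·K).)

Net heat exchanged in the isolated system is zero:
189·c·(12.8 − 101) + 736·2.44·(12.8 − 7.09) + 117·0.38·(12.8 − 7.09) = 0
-16670 c = -10508
c = -10508/-16670 ≈ 0.6304 J/(g·K)

c ≈ 0.63 J/(g·K)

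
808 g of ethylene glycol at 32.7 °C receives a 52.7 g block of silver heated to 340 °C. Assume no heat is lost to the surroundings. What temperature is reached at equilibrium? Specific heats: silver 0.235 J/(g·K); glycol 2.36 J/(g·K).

T_f ≈ 34.7 °C

Let T be the final temperature. ΣQ_i = 0:
52.7*0.235*(T − 340) + 808*2.36*(T − 32.7) = 0
12.38(T − 340) + 1906.9(T − 32.7) = 0
(12.38 + 1906.9) T = 12.38*340 + 1906.9*32.7
T = 66566 / 1919.3 = 34.7 °C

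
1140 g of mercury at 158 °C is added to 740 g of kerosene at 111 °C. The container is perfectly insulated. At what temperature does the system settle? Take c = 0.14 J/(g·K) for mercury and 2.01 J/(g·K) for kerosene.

T_f ≈ 115.6 °C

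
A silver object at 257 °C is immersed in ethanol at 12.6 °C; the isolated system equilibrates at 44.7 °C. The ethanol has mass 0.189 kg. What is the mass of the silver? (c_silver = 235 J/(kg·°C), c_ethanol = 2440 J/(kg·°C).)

m ≈ 0.297 kg

Heat lost by the silver = heat gained by the ethanol:
m×235×(257 − 44.7) = 0.189×2440×(44.7 − 12.6)
49890 m = 14803  ⇒  m ≈ 0.2967 kg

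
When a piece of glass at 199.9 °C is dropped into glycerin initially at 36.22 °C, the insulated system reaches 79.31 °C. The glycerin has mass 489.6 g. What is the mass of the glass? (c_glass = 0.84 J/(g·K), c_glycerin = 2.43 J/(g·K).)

|Q_glass| = |Q_glycerin|:
m×0.84×(199.9 − 79.31) = 489.6×2.43×(79.31 − 36.22)
101.3 m = 51265  ⇒  m ≈ 506.1 g

m ≈ 506 g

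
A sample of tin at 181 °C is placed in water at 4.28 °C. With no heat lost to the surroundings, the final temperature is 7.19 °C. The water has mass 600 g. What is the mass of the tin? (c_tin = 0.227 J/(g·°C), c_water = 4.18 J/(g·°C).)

Energy conservation, ΣQ = 0:
m·0.227·(7.19 − 181) + 600·4.18·(7.19 − 4.28) = 0
-39.45 m = -7298.3
m = -7298.3/-39.45 ≈ 185 g

m ≈ 185 g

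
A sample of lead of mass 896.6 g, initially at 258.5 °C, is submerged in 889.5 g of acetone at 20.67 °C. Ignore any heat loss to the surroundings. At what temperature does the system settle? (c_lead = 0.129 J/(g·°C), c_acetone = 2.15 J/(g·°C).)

T_f ≈ 34.2 °C

Energy conservation, ΣQ = 0:
896.6×0.129×(T − 258.5) + 889.5×2.15×(T − 20.67) = 0
115.66(T − 258.5) + 1912.4(T − 20.67) = 0
(115.66 + 1912.4) T = 115.66×258.5 + 1912.4×20.67
T = 69428 / 2028.1 = 34.2 °C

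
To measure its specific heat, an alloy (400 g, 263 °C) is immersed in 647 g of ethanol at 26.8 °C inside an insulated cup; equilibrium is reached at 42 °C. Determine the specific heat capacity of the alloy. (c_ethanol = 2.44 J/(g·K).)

Net heat exchanged in the isolated system is zero:
400×c×(42 − 263) + 647×2.44×(42 − 26.8) = 0
-88400 c = -23996
c = -23996/-88400 ≈ 0.2714 J/(g·K)

c ≈ 0.271 J/(g·K)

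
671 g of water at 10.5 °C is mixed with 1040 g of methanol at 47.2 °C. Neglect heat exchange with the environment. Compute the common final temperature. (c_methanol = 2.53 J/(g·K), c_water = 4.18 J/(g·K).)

T_f = Σ m_i c_i T_i / Σ m_i c_i:
T_f = (2631.2·47.2 + 2804.8·10.5) / (2631.2 + 2804.8)
    = 153643 / 5436 ≈ 28.26 °C

T_f ≈ 28.3 °C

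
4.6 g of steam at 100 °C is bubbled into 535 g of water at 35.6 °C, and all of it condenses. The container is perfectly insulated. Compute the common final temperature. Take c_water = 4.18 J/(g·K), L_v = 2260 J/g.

T_f ≈ 40.8 °C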